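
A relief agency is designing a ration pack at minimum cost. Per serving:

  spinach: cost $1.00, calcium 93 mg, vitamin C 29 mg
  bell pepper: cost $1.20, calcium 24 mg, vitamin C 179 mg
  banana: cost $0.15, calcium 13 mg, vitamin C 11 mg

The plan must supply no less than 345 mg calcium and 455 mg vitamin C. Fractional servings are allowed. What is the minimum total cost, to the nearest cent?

$4.93

Check every corner: each single food scaled to meet both minima, and each pair solved so both constraints bind.
spinach only: max(345/93, 455/29) = 15.69 servings → $15.69.
bell pepper only: max(345/24, 455/179) = 14.38 servings → $17.25.
banana only: max(345/13, 455/11) = 41.36 servings → $6.20.
spinach + bell pepper with both tight: 3.187 servings and 2.026 servings → $5.62.
spinach + banana: intersection lies outside the first quadrant.
bell pepper + banana with both tight: 1.028 servings and 24.64 servings → $4.93.
The minimum over all feasible corners is $4.93.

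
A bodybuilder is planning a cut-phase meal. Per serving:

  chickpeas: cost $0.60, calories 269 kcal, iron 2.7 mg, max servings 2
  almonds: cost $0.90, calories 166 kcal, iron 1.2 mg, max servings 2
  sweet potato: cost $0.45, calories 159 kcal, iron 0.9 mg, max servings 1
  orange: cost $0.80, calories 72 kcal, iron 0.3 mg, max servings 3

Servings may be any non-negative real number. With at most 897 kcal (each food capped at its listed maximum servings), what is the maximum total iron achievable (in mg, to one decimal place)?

Iron per kcal: chickpeas 0.01004, almonds 0.007229, sweet potato 0.00566, orange 0.004167.
Take 2 servings of chickpeas: uses 538 kcal, +5.4 mg iron (running total 5.4 mg).
Take 2 servings of almonds: uses 332 kcal, +2.4 mg iron (running total 7.8 mg).
Take 0.1698 servings of sweet potato: uses 27 kcal, +0.2 mg iron (running total 8.0 mg).
Greedy by best ratio exhausts the calories allowance optimally: 8.0 mg.

8.0 mg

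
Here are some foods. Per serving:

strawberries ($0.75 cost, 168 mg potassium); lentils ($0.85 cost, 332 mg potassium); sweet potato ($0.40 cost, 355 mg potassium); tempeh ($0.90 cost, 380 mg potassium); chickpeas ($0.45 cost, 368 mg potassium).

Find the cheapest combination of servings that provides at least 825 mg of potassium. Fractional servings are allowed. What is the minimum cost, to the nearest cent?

$0.93

Cost per mg of potassium: sweet potato $0.0011, chickpeas $0.0012, tempeh $0.0024, lentils $0.0026, strawberries $0.0045.
With no serving limits, use only sweet potato: 825 mg / 355 mg = 2.324 servings × $0.40 = $0.93.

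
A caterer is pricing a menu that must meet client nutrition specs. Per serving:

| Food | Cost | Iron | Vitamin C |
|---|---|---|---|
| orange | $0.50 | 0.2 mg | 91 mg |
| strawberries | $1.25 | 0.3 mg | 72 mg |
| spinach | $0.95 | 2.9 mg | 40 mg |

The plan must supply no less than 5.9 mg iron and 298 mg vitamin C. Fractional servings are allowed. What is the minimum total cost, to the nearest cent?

$3.00

A basic optimal solution has at most two foods positive. Try each food alone and each pair with both targets met exactly.
orange only: max(5.9/0.2, 298/91) = 29.5 servings → $14.75.
strawberries only: max(5.9/0.3, 298/72) = 19.67 servings → $24.58.
spinach only: max(5.9/2.9, 298/40) = 7.45 servings → $7.08.
orange + strawberries with both targets exact would need a negative amount; discard.
orange + spinach with both tight: 2.455 servings and 1.865 servings → $3.00.
strawberries + spinach with both tight: 3.192 servings and 1.704 servings → $5.61.
Cheapest feasible corner: $3.00.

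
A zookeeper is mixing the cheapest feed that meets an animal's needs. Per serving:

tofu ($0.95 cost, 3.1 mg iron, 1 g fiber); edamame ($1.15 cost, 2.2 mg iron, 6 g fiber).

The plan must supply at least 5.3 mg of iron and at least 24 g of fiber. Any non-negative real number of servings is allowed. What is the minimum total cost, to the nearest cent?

$4.60

The cheapest plan sits at a corner of the feasible region — with two constraints it uses at most two foods.
tofu only: max(5.3/3.1, 24/1) = 24 servings → $22.80.
edamame only: max(5.3/2.2, 24/6) = 4 servings → $4.60.
tofu + edamame: intersection lies outside the first quadrant.
Cheapest feasible corner: $4.60.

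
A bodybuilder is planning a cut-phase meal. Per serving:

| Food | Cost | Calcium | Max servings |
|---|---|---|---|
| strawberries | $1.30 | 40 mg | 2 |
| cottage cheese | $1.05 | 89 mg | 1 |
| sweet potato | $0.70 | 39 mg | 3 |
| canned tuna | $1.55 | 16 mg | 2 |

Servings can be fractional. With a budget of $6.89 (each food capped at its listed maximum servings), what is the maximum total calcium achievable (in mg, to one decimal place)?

Calcium per dollar: cottage cheese 84.76, sweet potato 55.71, strawberries 30.77, canned tuna 10.32.
Take 1 serving of cottage cheese: spends $1.05, +89.0 mg calcium (running total 89.0 mg).
Take 3 servings of sweet potato: spends $2.10, +117.0 mg calcium (running total 206.0 mg).
Take 2 servings of strawberries: spends $2.60, +80.0 mg calcium (running total 286.0 mg).
Take 0.7355 servings of canned tuna: spends $1.14, +11.8 mg calcium (running total 297.8 mg).
Greedy by best ratio exhausts the cost allowance optimally: 297.8 mg.

297.8 mg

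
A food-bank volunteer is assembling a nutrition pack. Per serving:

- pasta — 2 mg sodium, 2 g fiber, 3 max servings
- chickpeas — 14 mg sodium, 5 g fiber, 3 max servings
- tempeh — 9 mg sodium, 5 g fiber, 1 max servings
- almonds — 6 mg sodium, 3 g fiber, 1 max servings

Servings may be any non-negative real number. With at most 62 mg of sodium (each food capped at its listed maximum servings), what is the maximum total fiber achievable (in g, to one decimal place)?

28.6 g

Fiber per mg sodium: pasta 1, tempeh 0.5556, almonds 0.5, chickpeas 0.3571.
Take 3 servings of pasta: uses 6 mg sodium, +6.0 g fiber (running total 6.0 g).
Take 1 serving of tempeh: uses 9 mg sodium, +5.0 g fiber (running total 11.0 g).
Take 1 serving of almonds: uses 6 mg sodium, +3.0 g fiber (running total 14.0 g).
Take 2.929 servings of chickpeas: uses 41 mg sodium, +14.6 g fiber (running total 28.6 g).
Greedy by best ratio exhausts the sodium allowance optimally: 28.6 g.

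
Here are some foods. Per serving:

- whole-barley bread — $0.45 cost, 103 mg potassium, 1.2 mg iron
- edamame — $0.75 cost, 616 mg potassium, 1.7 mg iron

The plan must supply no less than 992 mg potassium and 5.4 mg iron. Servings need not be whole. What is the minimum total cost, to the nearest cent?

$2.15

whole-barley bread only: max(992/103, 5.4/1.2) = 9.631 servings → $4.33.
edamame only: max(992/616, 5.4/1.7) = 3.176 servings → $2.38.
whole-barley bread + edamame with both tight: 2.907 servings and 1.124 servings → $2.15.
So the least-cost plan costs $2.15.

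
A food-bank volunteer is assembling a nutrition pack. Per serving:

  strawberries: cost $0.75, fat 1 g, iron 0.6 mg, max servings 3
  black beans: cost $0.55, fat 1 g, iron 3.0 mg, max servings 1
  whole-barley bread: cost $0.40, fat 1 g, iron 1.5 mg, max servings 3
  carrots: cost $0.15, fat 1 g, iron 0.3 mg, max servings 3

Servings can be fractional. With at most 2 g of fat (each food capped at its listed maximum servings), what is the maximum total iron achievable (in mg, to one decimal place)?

4.5 mg

Iron per g fat: black beans 3, whole-barley bread 1.5, strawberries 0.6, carrots 0.3.
Take 1 serving of black beans: uses 1 g fat, +3.0 mg iron (running total 3.0 mg).
Take 1 serving of whole-barley bread: uses 1 g fat, +1.5 mg iron (running total 4.5 mg).
Greedy by best ratio exhausts the fat allowance optimally: 4.5 mg.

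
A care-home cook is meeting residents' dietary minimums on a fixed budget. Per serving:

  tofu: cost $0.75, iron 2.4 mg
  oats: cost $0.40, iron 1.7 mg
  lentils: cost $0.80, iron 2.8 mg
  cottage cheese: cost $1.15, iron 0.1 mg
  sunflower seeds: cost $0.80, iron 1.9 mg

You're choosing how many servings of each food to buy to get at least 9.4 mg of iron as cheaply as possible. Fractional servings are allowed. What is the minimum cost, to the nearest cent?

Cost per mg of iron: oats $0.2353, lentils $0.2857, tofu $0.3125, sunflower seeds $0.4211, cottage cheese $11.5000.
With no serving limits, use only oats: 9.4 mg / 1.7 mg = 5.529 servings × $0.40 = $2.21.

$2.21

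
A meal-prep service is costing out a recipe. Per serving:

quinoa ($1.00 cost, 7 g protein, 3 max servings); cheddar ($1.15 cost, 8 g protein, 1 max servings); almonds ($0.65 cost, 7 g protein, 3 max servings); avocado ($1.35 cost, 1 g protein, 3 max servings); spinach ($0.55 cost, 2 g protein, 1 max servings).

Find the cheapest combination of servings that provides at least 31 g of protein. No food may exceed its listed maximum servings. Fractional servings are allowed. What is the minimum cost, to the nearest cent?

$3.38

Cost per g of protein: almonds $0.0929, quinoa $0.1429, cheddar $0.1437, spinach $0.2750, avocado $1.3500.
Take 3 servings of almonds: +21.0 g protein for $1.95 (total $1.95, still need 10.0 g).
Take 1.429 servings of quinoa: +10.0 g protein for $1.43 (total $3.38, still need 0.0 g).
Greedy by cheapest-per-g is optimal for a single linear constraint, so the minimum cost is $3.38.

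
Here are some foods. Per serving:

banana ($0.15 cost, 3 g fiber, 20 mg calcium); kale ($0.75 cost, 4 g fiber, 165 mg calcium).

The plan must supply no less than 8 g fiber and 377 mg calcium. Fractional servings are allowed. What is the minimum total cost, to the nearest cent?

With two linear requirements the optimum uses one or two foods; enumerate the corners.
banana only: max(8/3, 377/20) = 18.85 servings → $2.83.
kale only: max(8/4, 377/165) = 2.285 servings → $1.71.
banana + kale with both targets exact would need a negative amount; discard.
Cheapest feasible corner: $1.71.

$1.71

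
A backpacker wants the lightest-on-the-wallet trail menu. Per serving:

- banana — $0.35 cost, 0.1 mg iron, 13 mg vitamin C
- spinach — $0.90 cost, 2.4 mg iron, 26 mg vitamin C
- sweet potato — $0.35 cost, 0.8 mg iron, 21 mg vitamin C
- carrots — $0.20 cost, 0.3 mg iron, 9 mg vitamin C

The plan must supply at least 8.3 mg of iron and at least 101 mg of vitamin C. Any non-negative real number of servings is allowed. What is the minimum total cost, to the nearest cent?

This is a tiny linear program; its minimum lies at a vertex of the feasible set. List the vertices and price them.
banana only: max(8.3/0.1, 101/13) = 83 servings → $29.05.
spinach only: max(8.3/2.4, 101/26) = 3.885 servings → $3.50.
sweet potato only: max(8.3/0.8, 101/21) = 10.38 servings → $3.63.
carrots only: max(8.3/0.3, 101/9) = 27.67 servings → $5.53.
banana + spinach with both tight: 0.9301 servings and 3.42 servings → $3.40.
banana + sweet potato: intersection lies outside the first quadrant.
banana + carrots: the both-tight solution has a negative serving — not a feasible corner.
spinach + sweet potato with both tight: 3.159 servings and 0.8986 servings → $3.16.
spinach + carrots with both tight: 3.217 servings and 1.928 servings → $3.28.
sweet potato + carrots with both targets exact would need a negative amount; discard.
So the least-cost plan costs $3.16.

$3.16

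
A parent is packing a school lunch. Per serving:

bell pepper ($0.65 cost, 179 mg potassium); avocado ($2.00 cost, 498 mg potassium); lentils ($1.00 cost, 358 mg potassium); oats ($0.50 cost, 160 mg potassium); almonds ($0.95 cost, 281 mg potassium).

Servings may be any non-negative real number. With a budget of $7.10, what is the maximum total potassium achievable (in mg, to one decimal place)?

Potassium per dollar: lentils 358, oats 320, almonds 295.8, bell pepper 275.4, avocado 249.
With no serving limits, spend the whole cost allowance on lentils: $7.10 / $1.00 × 358 mg = 2541.8 mg.

2541.8 mg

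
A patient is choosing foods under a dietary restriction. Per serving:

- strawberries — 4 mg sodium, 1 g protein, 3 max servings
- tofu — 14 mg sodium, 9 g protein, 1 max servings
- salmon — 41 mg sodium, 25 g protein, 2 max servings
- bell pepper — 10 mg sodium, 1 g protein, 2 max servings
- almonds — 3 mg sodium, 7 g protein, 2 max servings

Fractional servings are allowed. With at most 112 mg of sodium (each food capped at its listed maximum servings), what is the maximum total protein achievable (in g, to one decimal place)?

Protein per mg sodium: almonds 2.333, tofu 0.6429, salmon 0.6098, strawberries 0.25, bell pepper 0.1.
Take 2 servings of almonds: uses 6 mg sodium, +14.0 g protein (running total 14.0 g).
Take 1 serving of tofu: uses 14 mg sodium, +9.0 g protein (running total 23.0 g).
Take 2 servings of salmon: uses 82 mg sodium, +50.0 g protein (running total 73.0 g).
Take 2.5 servings of strawberries: uses 10 mg sodium, +2.5 g protein (running total 75.5 g).
Greedy by best ratio exhausts the sodium allowance optimally: 75.5 g.

75.5 g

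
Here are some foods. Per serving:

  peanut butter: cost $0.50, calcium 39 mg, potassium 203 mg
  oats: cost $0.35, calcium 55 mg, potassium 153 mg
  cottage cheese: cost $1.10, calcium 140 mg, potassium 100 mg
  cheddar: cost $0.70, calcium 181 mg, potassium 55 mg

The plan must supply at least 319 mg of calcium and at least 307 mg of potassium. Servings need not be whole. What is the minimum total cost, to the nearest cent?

$1.45

With two linear requirements the optimum uses one or two foods; enumerate the corners.
peanut butter only: max(319/39, 307/203) = 8.179 servings → $4.09.
oats only: max(319/55, 307/153) = 5.8 servings → $2.03.
cottage cheese only: max(319/140, 307/100) = 3.07 servings → $3.38.
cheddar only: max(319/181, 307/55) = 5.582 servings → $3.91.
peanut butter + oats: the both-tight solution has a negative serving — not a feasible corner.
peanut butter + cottage cheese with both tight: 0.4519 servings and 2.153 servings → $2.59.
peanut butter + cheddar with both tight: 1.099 servings and 1.526 servings → $1.62.
oats + cottage cheese with both tight: 0.696 servings and 2.005 servings → $2.45.
oats + cheddar with both tight: 1.541 servings and 1.294 servings → $1.45.
cottage cheese + cheddar: intersection lies outside the first quadrant.
The minimum over all feasible corners is $1.45.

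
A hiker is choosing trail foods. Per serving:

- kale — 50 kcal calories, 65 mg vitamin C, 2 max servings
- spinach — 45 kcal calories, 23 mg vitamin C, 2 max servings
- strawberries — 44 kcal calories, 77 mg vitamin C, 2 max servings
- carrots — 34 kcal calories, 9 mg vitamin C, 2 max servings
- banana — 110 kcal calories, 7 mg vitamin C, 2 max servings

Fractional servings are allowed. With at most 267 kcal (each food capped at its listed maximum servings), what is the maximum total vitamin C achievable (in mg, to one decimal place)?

Vitamin C per kcal: strawberries 1.75, kale 1.3, spinach 0.5111, carrots 0.2647, banana 0.06364.
Take 2 servings of strawberries: uses 88 kcal, +154.0 mg vitamin C (running total 154.0 mg).
Take 2 servings of kale: uses 100 kcal, +130.0 mg vitamin C (running total 284.0 mg).
Take 1.756 servings of spinach: uses 79 kcal, +40.4 mg vitamin C (running total 324.4 mg).
Filling greedily by vitamin C-per-kcal is optimal for one linear limit, giving 324.4 mg.

324.4 mg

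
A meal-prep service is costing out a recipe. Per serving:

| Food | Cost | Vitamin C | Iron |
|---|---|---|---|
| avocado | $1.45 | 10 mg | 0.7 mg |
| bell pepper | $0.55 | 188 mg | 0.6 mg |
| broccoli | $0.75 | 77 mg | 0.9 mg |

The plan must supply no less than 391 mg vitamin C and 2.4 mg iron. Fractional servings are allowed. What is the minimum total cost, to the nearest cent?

$2.07

With two linear requirements the optimum uses one or two foods; enumerate the corners.
avocado only: max(391/10, 2.4/0.7) = 39.1 servings → $56.70.
bell pepper only: max(391/188, 2.4/0.6) = 4 servings → $2.20.
broccoli only: max(391/77, 2.4/0.9) = 5.078 servings → $3.81.
avocado + bell pepper with both tight: 1.725 servings and 1.988 servings → $3.59.
avocado + broccoli: the both-tight solution has a negative serving — not a feasible corner.
bell pepper + broccoli with both tight: 1.359 servings and 1.761 servings → $2.07.
Cheapest feasible corner: $2.07.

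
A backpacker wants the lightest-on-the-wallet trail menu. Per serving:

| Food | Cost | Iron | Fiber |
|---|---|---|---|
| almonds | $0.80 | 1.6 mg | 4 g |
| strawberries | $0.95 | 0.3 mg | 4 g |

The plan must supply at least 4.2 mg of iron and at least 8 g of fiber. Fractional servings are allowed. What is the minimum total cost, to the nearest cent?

almonds only: max(4.2/1.6, 8/4) = 2.625 servings → $2.10.
strawberries only: max(4.2/0.3, 8/4) = 14 servings → $13.30.
almonds + strawberries: the both-tight solution has a negative serving — not a feasible corner.
Cheapest feasible corner: $2.10.

$2.10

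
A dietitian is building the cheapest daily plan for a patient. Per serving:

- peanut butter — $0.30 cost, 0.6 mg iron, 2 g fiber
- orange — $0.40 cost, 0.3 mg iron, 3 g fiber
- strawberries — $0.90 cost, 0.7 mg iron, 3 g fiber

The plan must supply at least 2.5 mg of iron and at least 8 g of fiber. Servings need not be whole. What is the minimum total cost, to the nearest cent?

$1.25

The cheapest plan sits at a corner of the feasible region — with two constraints it uses at most two foods.
peanut butter only: max(2.5/0.6, 8/2) = 4.167 servings → $1.25.
orange only: max(2.5/0.3, 8/3) = 8.333 servings → $3.33.
strawberries only: max(2.5/0.7, 8/3) = 3.571 servings → $3.21.
peanut butter + orange with both targets exact would need a negative amount; discard.
peanut butter + strawberries with both targets exact would need a negative amount; discard.
orange + strawberries: the both-tight solution has a negative serving — not a feasible corner.
So the least-cost plan costs $1.25.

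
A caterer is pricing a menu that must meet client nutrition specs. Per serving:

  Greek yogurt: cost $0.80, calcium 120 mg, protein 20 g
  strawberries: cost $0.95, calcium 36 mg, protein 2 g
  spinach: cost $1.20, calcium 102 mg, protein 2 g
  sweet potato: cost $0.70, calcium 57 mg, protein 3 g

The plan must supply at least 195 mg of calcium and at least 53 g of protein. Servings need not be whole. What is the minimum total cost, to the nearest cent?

$2.12

Minimising a linear cost over {calcium ≥ 195, protein ≥ 53, servings ≥ 0} — the optimum is at a vertex, using one or two foods.
Greek yogurt only: max(195/120, 53/20) = 2.65 servings → $2.12.
strawberries only: max(195/36, 53/2) = 26.5 servings → $25.18.
spinach only: max(195/102, 53/2) = 26.5 servings → $31.80.
sweet potato only: max(195/57, 53/3) = 17.67 servings → $12.37.
Greek yogurt + strawberries: the both-tight solution has a negative serving — not a feasible corner.
Greek yogurt + spinach with both targets exact would need a negative amount; discard.
Greek yogurt + sweet potato: the both-tight solution has a negative serving — not a feasible corner.
strawberries + spinach: the both-tight solution has a negative serving — not a feasible corner.
strawberries + sweet potato with both targets exact would need a negative amount; discard.
spinach + sweet potato: the both-tight solution has a negative serving — not a feasible corner.
The minimum over all feasible corners is $2.12.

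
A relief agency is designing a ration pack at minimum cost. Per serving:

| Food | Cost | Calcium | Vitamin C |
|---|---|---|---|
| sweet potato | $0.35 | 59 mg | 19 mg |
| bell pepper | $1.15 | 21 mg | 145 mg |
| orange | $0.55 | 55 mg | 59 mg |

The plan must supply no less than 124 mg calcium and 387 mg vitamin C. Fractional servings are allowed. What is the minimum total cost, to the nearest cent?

sweet potato only: max(124/59, 387/19) = 20.37 servings → $7.13.
bell pepper only: max(124/21, 387/145) = 5.905 servings → $6.79.
orange only: max(124/55, 387/59) = 6.559 servings → $3.61.
sweet potato + bell pepper with both tight: 1.208 servings and 2.511 servings → $3.31.
sweet potato + orange: intersection lies outside the first quadrant.
bell pepper + orange with both tight: 2.074 servings and 1.463 servings → $3.19.
Cheapest feasible corner: $3.19.

$3.19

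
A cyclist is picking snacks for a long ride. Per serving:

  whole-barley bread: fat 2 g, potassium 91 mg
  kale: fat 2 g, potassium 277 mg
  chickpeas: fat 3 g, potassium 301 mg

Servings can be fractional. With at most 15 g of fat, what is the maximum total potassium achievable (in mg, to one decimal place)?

2077.5 mg

Potassium per g fat: kale 138.5, chickpeas 100.3, whole-barley bread 45.5.
With no serving limits, spend the whole fat allowance on kale: 15 g / 2 g × 277 mg = 2077.5 mg.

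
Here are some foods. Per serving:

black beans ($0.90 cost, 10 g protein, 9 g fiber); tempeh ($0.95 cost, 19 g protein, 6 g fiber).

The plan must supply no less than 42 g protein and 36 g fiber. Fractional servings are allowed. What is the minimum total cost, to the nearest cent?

$3.66

A basic optimal solution has at most two foods positive. Try each food alone and each pair with both targets met exactly.
black beans only: max(42/10, 36/9) = 4.2 servings → $3.78.
tempeh only: max(42/19, 36/6) = 6 servings → $5.70.
black beans + tempeh with both tight: 3.892 servings and 0.1622 servings → $3.66.
So the least-cost plan costs $3.66.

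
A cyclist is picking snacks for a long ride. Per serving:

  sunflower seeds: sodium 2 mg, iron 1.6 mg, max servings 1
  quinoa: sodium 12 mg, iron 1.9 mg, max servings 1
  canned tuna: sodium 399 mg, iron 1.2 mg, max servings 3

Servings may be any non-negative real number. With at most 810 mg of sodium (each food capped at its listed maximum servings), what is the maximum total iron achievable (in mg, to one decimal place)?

5.9 mg

Iron per mg sodium: sunflower seeds 0.8, quinoa 0.1583, canned tuna 0.003008.
Take 1 serving of sunflower seeds: uses 2 mg sodium, +1.6 mg iron (running total 1.6 mg).
Take 1 serving of quinoa: uses 12 mg sodium, +1.9 mg iron (running total 3.5 mg).
Take 1.995 servings of canned tuna: uses 796 mg sodium, +2.4 mg iron (running total 5.9 mg).
Filling greedily by iron-per-mg sodium is optimal for one linear limit, giving 5.9 mg.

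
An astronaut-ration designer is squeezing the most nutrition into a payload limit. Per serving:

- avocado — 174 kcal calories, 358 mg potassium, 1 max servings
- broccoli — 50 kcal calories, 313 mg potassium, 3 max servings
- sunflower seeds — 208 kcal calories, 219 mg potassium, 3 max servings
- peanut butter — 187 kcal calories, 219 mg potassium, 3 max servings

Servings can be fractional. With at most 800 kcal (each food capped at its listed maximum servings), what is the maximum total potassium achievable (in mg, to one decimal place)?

Potassium per kcal: broccoli 6.26, avocado 2.057, peanut butter 1.171, sunflower seeds 1.053.
Take 3 servings of broccoli: uses 150 kcal, +939.0 mg potassium (running total 939.0 mg).
Take 1 serving of avocado: uses 174 kcal, +358.0 mg potassium (running total 1297.0 mg).
Take 2.545 servings of peanut butter: uses 476 kcal, +557.5 mg potassium (running total 1854.5 mg).
Greedy by best ratio exhausts the calories allowance optimally: 1854.5 mg.

1854.5 mg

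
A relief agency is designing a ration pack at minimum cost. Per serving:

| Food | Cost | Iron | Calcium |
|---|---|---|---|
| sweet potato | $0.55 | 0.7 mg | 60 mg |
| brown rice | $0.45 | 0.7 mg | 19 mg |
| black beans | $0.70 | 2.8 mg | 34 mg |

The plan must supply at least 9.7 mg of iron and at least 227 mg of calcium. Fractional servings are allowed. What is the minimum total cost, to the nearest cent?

Two binding constraints pin down two serving amounts, so the optimal mix uses at most two foods. The candidates are each food alone (scaled to the tighter of iron/calcium) and each pair with both constraints tight.
sweet potato only: max(9.7/0.7, 227/60) = 13.86 servings → $7.62.
brown rice only: max(9.7/0.7, 227/19) = 13.86 servings → $6.24.
black beans only: max(9.7/2.8, 227/34) = 6.676 servings → $4.67.
sweet potato + brown rice with both targets exact would need a negative amount; discard.
sweet potato + black beans with both tight: 2.121 servings and 2.934 servings → $3.22.
brown rice + black beans with both tight: 10.4 servings and 0.8639 servings → $5.29.
So the least-cost plan costs $3.22.

$3.22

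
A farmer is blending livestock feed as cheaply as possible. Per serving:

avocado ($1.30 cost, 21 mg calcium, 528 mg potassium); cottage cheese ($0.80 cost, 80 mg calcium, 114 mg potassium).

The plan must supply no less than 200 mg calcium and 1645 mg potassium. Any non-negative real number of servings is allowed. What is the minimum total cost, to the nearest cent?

$4.98

avocado only: max(200/21, 1645/528) = 9.524 servings → $12.38.
cottage cheese only: max(200/80, 1645/114) = 14.43 servings → $11.54.
avocado + cottage cheese with both tight: 2.731 servings and 1.783 servings → $4.98.
So the least-cost plan costs $4.98.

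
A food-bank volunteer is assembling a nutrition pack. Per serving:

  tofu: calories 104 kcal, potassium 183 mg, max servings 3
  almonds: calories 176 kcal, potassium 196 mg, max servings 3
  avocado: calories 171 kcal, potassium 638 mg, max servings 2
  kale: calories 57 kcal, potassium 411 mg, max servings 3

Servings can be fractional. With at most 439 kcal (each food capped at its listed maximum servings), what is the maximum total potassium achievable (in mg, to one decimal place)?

2232.9 mg

Potassium per kcal: kale 7.211, avocado 3.731, tofu 1.76, almonds 1.114.
Take 3 servings of kale: uses 171 kcal, +1233.0 mg potassium (running total 1233.0 mg).
Take 1.567 servings of avocado: uses 268 kcal, +999.9 mg potassium (running total 2232.9 mg).
Filling greedily by potassium-per-kcal is optimal for one linear limit, giving 2232.9 mg.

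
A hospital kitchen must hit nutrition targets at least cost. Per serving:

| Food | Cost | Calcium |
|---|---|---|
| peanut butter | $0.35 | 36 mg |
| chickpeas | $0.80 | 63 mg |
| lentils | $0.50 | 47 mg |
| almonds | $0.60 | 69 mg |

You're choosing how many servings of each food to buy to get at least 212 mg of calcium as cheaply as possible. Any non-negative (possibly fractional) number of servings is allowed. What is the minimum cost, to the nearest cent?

$1.84

Cost per mg of calcium: almonds $0.0087, peanut butter $0.0097, lentils $0.0106, chickpeas $0.0127.
With no serving limits, use only almonds: 212 mg / 69 mg = 3.072 servings × $0.60 = $1.84.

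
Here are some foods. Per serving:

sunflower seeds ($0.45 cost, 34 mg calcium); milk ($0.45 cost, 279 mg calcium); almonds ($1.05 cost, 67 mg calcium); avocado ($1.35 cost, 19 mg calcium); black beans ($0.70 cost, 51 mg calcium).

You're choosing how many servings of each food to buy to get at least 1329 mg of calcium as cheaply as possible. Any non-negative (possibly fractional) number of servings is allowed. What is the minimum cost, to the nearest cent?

Cost per mg of calcium: milk $0.0016, sunflower seeds $0.0132, black beans $0.0137, almonds $0.0157, avocado $0.0711.
With no serving limits, use only milk: 1329 mg / 279 mg = 4.763 servings × $0.45 = $2.14.

$2.14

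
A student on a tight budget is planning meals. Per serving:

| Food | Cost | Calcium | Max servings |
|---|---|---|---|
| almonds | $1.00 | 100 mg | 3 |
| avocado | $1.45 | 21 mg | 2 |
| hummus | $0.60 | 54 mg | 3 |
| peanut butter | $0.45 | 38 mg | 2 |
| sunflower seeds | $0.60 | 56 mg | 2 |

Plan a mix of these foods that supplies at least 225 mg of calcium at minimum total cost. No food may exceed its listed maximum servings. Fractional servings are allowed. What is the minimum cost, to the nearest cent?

$2.25

Cost per mg of calcium: almonds $0.0100, sunflower seeds $0.0107, hummus $0.0111, peanut butter $0.0118, avocado $0.0690.
Take 2.25 servings of almonds: +225.0 mg calcium for $2.25 (total $2.25, still need 0.0 mg).
Filling from the cheapest source first is optimal under one linear minimum: $2.25.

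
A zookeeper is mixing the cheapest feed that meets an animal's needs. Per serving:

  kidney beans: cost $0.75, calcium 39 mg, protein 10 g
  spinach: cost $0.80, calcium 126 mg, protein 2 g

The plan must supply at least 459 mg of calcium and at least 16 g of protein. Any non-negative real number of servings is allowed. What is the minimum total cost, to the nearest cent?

The cheapest plan sits at a corner of the feasible region — with two constraints it uses at most two foods.
kidney beans only: max(459/39, 16/10) = 11.77 servings → $8.83.
spinach only: max(459/126, 16/2) = 8 servings → $6.40.
kidney beans + spinach with both tight: 0.9289 servings and 3.355 servings → $3.38.
Cheapest feasible corner: $3.38.

$3.38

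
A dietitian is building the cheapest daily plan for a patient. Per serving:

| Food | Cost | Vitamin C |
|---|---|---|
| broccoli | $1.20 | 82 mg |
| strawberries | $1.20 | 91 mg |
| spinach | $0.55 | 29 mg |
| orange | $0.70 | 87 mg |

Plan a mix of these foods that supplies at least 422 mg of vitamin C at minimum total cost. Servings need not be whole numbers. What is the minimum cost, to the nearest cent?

Cost per mg of vitamin C: orange $0.0080, strawberries $0.0132, broccoli $0.0146, spinach $0.0190.
With no serving limits, use only orange: 422 mg / 87 mg = 4.851 servings × $0.70 = $3.40.

$3.40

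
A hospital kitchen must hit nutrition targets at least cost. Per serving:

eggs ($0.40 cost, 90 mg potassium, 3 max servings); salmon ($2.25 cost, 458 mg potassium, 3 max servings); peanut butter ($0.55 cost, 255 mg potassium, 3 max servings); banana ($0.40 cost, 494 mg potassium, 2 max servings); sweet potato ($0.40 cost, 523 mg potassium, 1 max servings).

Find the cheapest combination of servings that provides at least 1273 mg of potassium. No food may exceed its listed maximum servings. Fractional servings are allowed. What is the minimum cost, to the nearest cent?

Cost per mg of potassium: sweet potato $0.0008, banana $0.0008, peanut butter $0.0022, eggs $0.0044, salmon $0.0049.
Take 1 serving of sweet potato: +523.0 mg potassium for $0.40 (total $0.40, still need 750.0 mg).
Take 1.518 servings of banana: +750.0 mg potassium for $0.61 (total $1.01, still need 0.0 mg).
Greedy by cheapest-per-mg is optimal for a single linear constraint, so the minimum cost is $1.01.

$1.01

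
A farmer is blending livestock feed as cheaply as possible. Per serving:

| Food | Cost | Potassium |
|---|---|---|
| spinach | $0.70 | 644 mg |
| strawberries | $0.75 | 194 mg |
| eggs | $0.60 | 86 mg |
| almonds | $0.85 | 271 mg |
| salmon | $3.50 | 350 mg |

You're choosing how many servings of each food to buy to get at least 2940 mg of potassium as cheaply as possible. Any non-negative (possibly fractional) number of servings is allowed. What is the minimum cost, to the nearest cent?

Cost per mg of potassium: spinach $0.0011, almonds $0.0031, strawberries $0.0039, eggs $0.0070, salmon $0.0100.
With no serving limits, use only spinach: 2940 mg / 644 mg = 4.565 servings × $0.70 = $3.20.

$3.20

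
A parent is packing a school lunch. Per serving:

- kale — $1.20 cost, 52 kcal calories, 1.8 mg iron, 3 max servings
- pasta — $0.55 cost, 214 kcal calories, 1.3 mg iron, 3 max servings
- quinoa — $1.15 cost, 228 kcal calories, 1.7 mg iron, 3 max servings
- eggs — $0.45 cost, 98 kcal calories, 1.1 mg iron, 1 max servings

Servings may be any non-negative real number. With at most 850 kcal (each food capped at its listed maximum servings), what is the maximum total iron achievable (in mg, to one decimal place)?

Iron per kcal: kale 0.03462, eggs 0.01122, quinoa 0.007456, pasta 0.006075.
Take 3 servings of kale: uses 156 kcal, +5.4 mg iron (running total 5.4 mg).
Take 1 serving of eggs: uses 98 kcal, +1.1 mg iron (running total 6.5 mg).
Take 2.614 servings of quinoa: uses 596 kcal, +4.4 mg iron (running total 10.9 mg).
Greedy by best ratio exhausts the calories allowance optimally: 10.9 mg.

10.9 mg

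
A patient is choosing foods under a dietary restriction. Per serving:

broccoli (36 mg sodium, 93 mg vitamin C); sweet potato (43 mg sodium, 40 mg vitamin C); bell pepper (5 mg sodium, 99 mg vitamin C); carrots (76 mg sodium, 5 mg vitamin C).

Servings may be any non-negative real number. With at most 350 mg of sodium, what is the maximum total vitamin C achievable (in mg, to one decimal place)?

6930.0 mg

Vitamin C per mg sodium: bell pepper 19.8, broccoli 2.583, sweet potato 0.9302, carrots 0.06579.
With no serving limits, spend the whole sodium allowance on bell pepper: 350 mg / 5 mg × 99 mg = 6930.0 mg.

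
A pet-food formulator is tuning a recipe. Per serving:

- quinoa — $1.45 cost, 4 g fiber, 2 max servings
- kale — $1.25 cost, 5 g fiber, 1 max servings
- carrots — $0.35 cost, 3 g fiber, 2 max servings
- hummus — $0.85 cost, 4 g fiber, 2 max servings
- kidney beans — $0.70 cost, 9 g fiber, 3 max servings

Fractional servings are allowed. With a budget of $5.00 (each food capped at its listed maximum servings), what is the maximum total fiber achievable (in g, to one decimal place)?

Fiber per dollar: kidney beans 12.86, carrots 8.571, hummus 4.706, kale 4, quinoa 2.759.
Take 3 servings of kidney beans: spends $2.10, +27.0 g fiber (running total 27.0 g).
Take 2 servings of carrots: spends $0.70, +6.0 g fiber (running total 33.0 g).
Take 2 servings of hummus: spends $1.70, +8.0 g fiber (running total 41.0 g).
Take 0.4 servings of kale: spends $0.50, +2.0 g fiber (running total 43.0 g).
Greedy by best ratio exhausts the cost allowance optimally: 43.0 g.

43.0 g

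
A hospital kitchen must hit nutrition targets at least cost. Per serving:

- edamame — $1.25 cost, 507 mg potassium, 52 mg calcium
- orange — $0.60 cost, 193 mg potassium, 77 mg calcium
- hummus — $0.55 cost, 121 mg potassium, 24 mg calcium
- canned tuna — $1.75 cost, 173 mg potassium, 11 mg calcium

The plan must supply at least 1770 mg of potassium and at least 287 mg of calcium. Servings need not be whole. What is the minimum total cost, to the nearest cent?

Minimising a linear cost over {potassium ≥ 1770, calcium ≥ 287, servings ≥ 0} — the optimum is at a vertex, using one or two foods.
edamame only: max(1770/507, 287/52) = 5.519 servings → $6.90.
orange only: max(1770/193, 287/77) = 9.171 servings → $5.50.
hummus only: max(1770/121, 287/24) = 14.63 servings → $8.05.
canned tuna only: max(1770/173, 287/11) = 26.09 servings → $45.66.
edamame + orange with both tight: 2.789 servings and 1.844 servings → $4.59.
edamame + hummus with both tight: 1.319 servings and 9.1 servings → $6.65.
edamame + canned tuna: intersection lies outside the first quadrant.
orange + hummus with both targets exact would need a negative amount; discard.
orange + canned tuna with both tight: 2.695 servings and 7.224 servings → $14.26.
hummus + canned tuna with both tight: 10.7 servings and 2.748 servings → $10.69.
The minimum over all feasible corners is $4.59.

$4.59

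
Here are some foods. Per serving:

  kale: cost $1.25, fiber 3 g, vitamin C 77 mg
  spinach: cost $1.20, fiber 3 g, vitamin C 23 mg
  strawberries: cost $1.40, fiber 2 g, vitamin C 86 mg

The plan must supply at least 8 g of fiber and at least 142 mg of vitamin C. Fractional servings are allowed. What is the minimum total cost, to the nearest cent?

The cheapest plan sits at a corner of the feasible region — with two constraints it uses at most two foods.
kale only: max(8/3, 142/77) = 2.667 servings → $3.33.
spinach only: max(8/3, 142/23) = 6.174 servings → $7.41.
strawberries only: max(8/2, 142/86) = 4 servings → $5.60.
kale + spinach with both tight: 1.494 servings and 1.173 servings → $3.27.
kale + strawberries with both targets exact would need a negative amount; discard.
spinach + strawberries with both tight: 1.906 servings and 1.142 servings → $3.88.
So the least-cost plan costs $3.27.

$3.27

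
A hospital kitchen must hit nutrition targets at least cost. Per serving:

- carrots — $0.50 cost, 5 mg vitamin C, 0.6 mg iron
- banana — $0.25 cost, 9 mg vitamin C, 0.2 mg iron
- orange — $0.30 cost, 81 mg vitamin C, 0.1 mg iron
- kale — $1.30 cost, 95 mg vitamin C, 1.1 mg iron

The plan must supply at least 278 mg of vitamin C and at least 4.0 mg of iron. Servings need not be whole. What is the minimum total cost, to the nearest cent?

carrots only: max(278/5, 4.0/0.6) = 55.6 servings → $27.80.
banana only: max(278/9, 4.0/0.2) = 30.89 servings → $7.72.
orange only: max(278/81, 4.0/0.1) = 40 servings → $12.00.
kale only: max(278/95, 4.0/1.1) = 3.636 servings → $4.73.
carrots + banana: intersection lies outside the first quadrant.
carrots + orange with both tight: 6.158 servings and 3.052 servings → $3.99.
carrots + kale with both tight: 1.441 servings and 2.85 servings → $4.43.
banana + orange with both tight: 19.36 servings and 1.281 servings → $5.22.
banana + kale with both tight: 8.154 servings and 2.154 servings → $4.84.
orange + kale: intersection lies outside the first quadrant.
So the least-cost plan costs $3.99.

$3.99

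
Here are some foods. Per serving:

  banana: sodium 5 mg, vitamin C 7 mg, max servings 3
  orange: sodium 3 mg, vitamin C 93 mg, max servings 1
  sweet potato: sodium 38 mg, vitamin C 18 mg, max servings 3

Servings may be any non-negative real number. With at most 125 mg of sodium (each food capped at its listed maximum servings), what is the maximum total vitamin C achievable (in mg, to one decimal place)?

164.7 mg

Vitamin C per mg sodium: orange 31, banana 1.4, sweet potato 0.4737.
Take 1 serving of orange: uses 3 mg sodium, +93.0 mg vitamin C (running total 93.0 mg).
Take 3 servings of banana: uses 15 mg sodium, +21.0 mg vitamin C (running total 114.0 mg).
Take 2.816 servings of sweet potato: uses 107 mg sodium, +50.7 mg vitamin C (running total 164.7 mg).
Greedy by best ratio exhausts the sodium allowance optimally: 164.7 mg.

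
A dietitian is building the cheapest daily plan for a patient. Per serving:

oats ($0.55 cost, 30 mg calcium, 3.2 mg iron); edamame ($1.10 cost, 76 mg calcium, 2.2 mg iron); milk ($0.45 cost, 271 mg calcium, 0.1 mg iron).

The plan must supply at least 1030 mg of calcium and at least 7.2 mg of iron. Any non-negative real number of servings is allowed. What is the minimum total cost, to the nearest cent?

$2.78

An LP optimum is at a vertex; with two nutrient constraints at most two foods are used. Check each candidate.
oats only: max(1030/30, 7.2/3.2) = 34.33 servings → $18.88.
edamame only: max(1030/76, 7.2/2.2) = 13.55 servings → $14.91.
milk only: max(1030/271, 7.2/0.1) = 72 servings → $32.40.
oats + edamame: the both-tight solution has a negative serving — not a feasible corner.
oats + milk with both tight: 2.139 servings and 3.564 servings → $2.78.
edamame + milk with both tight: 3.14 servings and 2.92 servings → $4.77.
The minimum over all feasible corners is $2.78.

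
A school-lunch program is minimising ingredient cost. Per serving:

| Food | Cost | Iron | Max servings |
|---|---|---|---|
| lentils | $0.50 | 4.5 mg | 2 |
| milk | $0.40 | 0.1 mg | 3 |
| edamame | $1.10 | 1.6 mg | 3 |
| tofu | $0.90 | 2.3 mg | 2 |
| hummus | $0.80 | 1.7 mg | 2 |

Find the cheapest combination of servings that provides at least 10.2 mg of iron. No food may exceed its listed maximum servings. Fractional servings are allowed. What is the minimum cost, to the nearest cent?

Cost per mg of iron: lentils $0.1111, tofu $0.3913, hummus $0.4706, edamame $0.6875, milk $4.0000.
Take 2 servings of lentils: +9.0 mg iron for $1.00 (total $1.00, still need 1.2 mg).
Take 0.5217 servings of tofu: +1.2 mg iron for $0.47 (total $1.47, still need 0.0 mg).
Greedy by cheapest-per-mg is optimal for a single linear constraint, so the minimum cost is $1.47.

$1.47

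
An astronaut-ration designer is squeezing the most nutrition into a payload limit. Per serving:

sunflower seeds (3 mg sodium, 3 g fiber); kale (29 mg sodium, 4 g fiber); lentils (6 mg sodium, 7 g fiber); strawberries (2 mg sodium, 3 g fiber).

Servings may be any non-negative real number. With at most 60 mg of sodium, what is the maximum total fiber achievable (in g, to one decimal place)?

90.0 g

Fiber per mg sodium: strawberries 1.5, lentils 1.167, sunflower seeds 1, kale 0.1379.
With no serving limits, spend the whole sodium allowance on strawberries: 60 mg / 2 mg × 3 g = 90.0 g.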